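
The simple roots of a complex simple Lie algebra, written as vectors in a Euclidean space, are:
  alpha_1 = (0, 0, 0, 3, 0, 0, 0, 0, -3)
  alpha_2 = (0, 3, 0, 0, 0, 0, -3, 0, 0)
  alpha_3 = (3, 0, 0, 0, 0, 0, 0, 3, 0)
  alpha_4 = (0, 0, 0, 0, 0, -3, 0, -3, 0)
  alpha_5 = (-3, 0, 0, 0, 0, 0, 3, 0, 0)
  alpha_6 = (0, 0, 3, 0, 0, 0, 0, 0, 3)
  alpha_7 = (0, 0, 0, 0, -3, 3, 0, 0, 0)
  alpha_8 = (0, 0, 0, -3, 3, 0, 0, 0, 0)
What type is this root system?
A8

Compute the Cartan integers a_ij = 2(alpha_i, alpha_j)/(alpha_j, alpha_j); the resulting 8x8 Cartan matrix is
[[2, 0, 0, 0, 0, -1, 0, -1], [0, 2, 0, 0, -1, 0, 0, 0], [0, 0, 2, -1, -1, 0, 0, 0], [0, 0, -1, 2, 0, 0, -1, 0], [0, -1, -1, 0, 2, 0, 0, 0], [-1, 0, 0, 0, 0, 2, 0, 0], [0, 0, 0, -1, 0, 0, 2, -1], [-1, 0, 0, 0, 0, 0, -1, 2]].
All simple roots have the same length, so the diagram is simply laced. The associated Dynkin diagram is a chain of 8 nodes with single edges (A_8), so the type is A_8 (the algebra sl(9)).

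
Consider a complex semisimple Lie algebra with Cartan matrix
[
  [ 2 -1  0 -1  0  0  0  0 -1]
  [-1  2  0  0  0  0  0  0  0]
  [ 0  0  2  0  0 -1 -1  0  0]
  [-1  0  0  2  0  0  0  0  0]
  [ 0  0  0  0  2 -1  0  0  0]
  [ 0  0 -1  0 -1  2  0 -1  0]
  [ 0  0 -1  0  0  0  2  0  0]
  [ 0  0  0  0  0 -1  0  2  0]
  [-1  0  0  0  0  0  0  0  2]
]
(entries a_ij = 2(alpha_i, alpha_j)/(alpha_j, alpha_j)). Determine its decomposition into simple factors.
D4 + D5

The diagram associated to this matrix has two connected components: the simple roots {alpha_1, alpha_2, alpha_4, alpha_9} form a chain of 2 nodes with a fork of two nodes at one end (D_4), and {alpha_3, alpha_5, alpha_6, alpha_7, alpha_8} form a chain of 3 nodes with a fork of two nodes at one end (D_5). A semisimple Lie algebra decomposes uniquely as the direct sum of simple ideals, one per connected component of its Dynkin diagram, so g ≅ D_4 ⊕ D_5 (dimension 28 + 45 = 73).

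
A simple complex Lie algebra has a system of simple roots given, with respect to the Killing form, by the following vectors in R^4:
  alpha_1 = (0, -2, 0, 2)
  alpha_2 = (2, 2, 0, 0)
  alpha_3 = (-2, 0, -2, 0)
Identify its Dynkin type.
Compute the Cartan integers a_ij = 2(alpha_i, alpha_j)/(alpha_j, alpha_j); the resulting 3x3 Cartan matrix is
[[2, -1, 0], [-1, 2, -1], [0, -1, 2]].
All simple roots have the same length, so the diagram is simply laced. The associated Dynkin diagram is a chain of 3 nodes with single edges (A_3), so the type is A_3 (the algebra sl(4)).

A_3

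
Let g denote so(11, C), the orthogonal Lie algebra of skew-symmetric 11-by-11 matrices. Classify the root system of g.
This is so(11) with 11 odd, which has dimension 11(11-1)/2 = 55 and rank (11-1)/2 = 5. In the classification of classical Lie algebras, the orthogonal algebra so(2n+1) in an odd number of variables has type B_n; here n = 5, so the Dynkin diagram is a chain of 5 nodes with a double edge at one end; the terminal node there is the unique short simple root (B_5). Hence the type is B_5.

B_5 (so(11))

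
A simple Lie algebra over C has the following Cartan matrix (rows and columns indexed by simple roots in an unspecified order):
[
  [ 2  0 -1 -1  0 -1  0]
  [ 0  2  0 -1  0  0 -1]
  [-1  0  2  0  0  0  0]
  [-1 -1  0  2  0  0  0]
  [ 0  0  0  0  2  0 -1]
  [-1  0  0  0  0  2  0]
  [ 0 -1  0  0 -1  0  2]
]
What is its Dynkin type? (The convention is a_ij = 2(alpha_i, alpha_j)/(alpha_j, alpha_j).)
The matrix has rank 7 with 2's on the diagonal. Reading the off-diagonal entries as Dynkin edges (a single edge where a_ij = a_ji = -1; a double or triple edge where a_ij * a_ji = 2 or 3), the diagram is a chain of 5 nodes with a fork of two nodes at one end (D_7). One simple-root ordering that puts it in standard form is (alpha_5, alpha_7, alpha_2, alpha_4, alpha_1, alpha_3, alpha_6). So the algebra is type D_7, i.e. so(14).

D_7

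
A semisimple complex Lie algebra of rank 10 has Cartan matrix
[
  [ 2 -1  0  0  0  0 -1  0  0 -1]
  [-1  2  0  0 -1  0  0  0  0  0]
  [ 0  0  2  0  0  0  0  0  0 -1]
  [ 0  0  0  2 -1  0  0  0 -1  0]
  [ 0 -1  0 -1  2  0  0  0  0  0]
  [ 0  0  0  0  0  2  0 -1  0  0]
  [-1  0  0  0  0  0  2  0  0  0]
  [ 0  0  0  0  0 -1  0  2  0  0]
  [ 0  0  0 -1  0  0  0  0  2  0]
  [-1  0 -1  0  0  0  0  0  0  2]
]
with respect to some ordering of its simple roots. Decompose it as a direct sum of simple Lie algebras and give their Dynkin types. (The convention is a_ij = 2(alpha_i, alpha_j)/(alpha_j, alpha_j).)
The diagram associated to this matrix has two connected components: the simple roots {alpha_6, alpha_8} form a chain of 2 nodes with single edges (A_2), and {alpha_1, alpha_2, alpha_3, alpha_4, alpha_5, alpha_7, alpha_9, alpha_10} form a chain of 7 nodes with one extra node attached to the third node from one end (E_8). A semisimple Lie algebra decomposes uniquely as the direct sum of simple ideals, one per connected component of its Dynkin diagram, so g ≅ A_2 ⊕ E_8 (dimension 8 + 248 = 256).

A2 ⊕ E8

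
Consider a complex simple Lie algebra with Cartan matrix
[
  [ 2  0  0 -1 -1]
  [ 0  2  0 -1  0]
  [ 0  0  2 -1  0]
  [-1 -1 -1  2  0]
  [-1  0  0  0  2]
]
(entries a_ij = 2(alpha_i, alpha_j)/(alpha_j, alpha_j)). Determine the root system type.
D_5

The matrix has rank 5 with 2's on the diagonal. Reading the off-diagonal entries as Dynkin edges (a single edge where a_ij = a_ji = -1; a double or triple edge where a_ij * a_ji = 2 or 3), the diagram is a chain of 3 nodes with a fork of two nodes at one end (D_5). One simple-root ordering that puts it in standard form is (alpha_5, alpha_1, alpha_4, alpha_3, alpha_2). So the algebra is type D_5, i.e. so(10).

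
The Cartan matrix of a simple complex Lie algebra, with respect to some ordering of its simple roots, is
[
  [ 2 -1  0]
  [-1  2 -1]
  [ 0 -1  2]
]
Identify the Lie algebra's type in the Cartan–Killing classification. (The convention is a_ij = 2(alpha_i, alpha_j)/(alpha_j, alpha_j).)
A_3

The matrix has rank 3 with 2's on the diagonal. Reading the off-diagonal entries as Dynkin edges (a single edge where a_ij = a_ji = -1; a double or triple edge where a_ij * a_ji = 2 or 3), the diagram is a chain of 3 nodes with single edges (A_3). One simple-root ordering that puts it in standard form is (alpha_3, alpha_2, alpha_1). So the algebra is type A_3, i.e. sl(4).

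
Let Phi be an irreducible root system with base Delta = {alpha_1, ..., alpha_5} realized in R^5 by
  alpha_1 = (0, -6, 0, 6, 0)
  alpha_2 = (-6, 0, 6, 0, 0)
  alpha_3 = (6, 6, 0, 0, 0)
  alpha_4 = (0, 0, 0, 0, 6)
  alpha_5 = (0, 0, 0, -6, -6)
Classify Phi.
B_5

Compute the Cartan integers a_ij = 2(alpha_i, alpha_j)/(alpha_j, alpha_j); the resulting 5x5 Cartan matrix is
[[2, 0, -1, 0, -1], [0, 2, -1, 0, 0], [-1, -1, 2, 0, 0], [0, 0, 0, 2, -1], [-1, 0, 0, -2, 2]].
The roots have two lengths (squared-length ratio 2:1); the short ones are alpha_{4}. The associated Dynkin diagram is a chain of 5 nodes with a double edge at one end; the terminal node there is the unique short simple root (B_5), so the type is B_5 (the algebra so(11)).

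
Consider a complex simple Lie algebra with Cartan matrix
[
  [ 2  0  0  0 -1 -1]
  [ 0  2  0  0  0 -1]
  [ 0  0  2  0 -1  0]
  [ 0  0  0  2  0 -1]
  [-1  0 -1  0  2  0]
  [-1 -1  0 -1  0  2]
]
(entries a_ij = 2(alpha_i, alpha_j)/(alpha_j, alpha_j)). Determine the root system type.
The matrix has rank 6 with 2's on the diagonal. Reading the off-diagonal entries as Dynkin edges (a single edge where a_ij = a_ji = -1; a double or triple edge where a_ij * a_ji = 2 or 3), the diagram is a chain of 4 nodes with a fork of two nodes at one end (D_6). One simple-root ordering that puts it in standard form is (alpha_3, alpha_5, alpha_1, alpha_6, alpha_2, alpha_4). So the algebra is type D_6, i.e. so(12).

D_6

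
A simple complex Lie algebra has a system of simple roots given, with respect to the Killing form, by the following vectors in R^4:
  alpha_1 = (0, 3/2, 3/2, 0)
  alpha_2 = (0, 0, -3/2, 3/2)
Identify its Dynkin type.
A_2

Compute the Cartan integers a_ij = 2(alpha_i, alpha_j)/(alpha_j, alpha_j); the resulting 2x2 Cartan matrix is
[[2, -1], [-1, 2]].
All simple roots have the same length, so the diagram is simply laced. The associated Dynkin diagram is a chain of 2 nodes with single edges (A_2), so the type is A_2 (the algebra sl(3)).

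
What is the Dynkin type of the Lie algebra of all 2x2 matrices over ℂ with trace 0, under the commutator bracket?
A_1 (sl(2))

This is sl(2), which has dimension 2^2 - 1 = 3 and rank 2 - 1 = 1 (a Cartan subalgebra is the diagonal traceless matrices). In the classification of classical Lie algebras, the special linear algebra sl(n+1) has type A_n; here n = 1, so the Dynkin diagram is a chain of 1 nodes with single edges (A_1). Hence the type is A_1.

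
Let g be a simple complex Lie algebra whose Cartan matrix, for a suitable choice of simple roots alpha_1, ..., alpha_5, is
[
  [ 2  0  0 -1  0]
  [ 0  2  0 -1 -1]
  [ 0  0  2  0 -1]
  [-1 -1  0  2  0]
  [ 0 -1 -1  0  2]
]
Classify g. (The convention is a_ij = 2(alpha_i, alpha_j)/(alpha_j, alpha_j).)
The matrix has rank 5 with 2's on the diagonal. Reading the off-diagonal entries as Dynkin edges (a single edge where a_ij = a_ji = -1; a double or triple edge where a_ij * a_ji = 2 or 3), the diagram is a chain of 5 nodes with single edges (A_5). One simple-root ordering that puts it in standard form is (alpha_3, alpha_5, alpha_2, alpha_4, alpha_1). So the algebra is type A_5, i.e. sl(6).

A_5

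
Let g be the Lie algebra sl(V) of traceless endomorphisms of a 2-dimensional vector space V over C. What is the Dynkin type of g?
A_1

This is sl(2), which has dimension 2^2 - 1 = 3 and rank 2 - 1 = 1 (a Cartan subalgebra is the diagonal traceless matrices). In the classification of classical Lie algebras, the special linear algebra sl(n+1) has type A_n; here n = 1, so the Dynkin diagram is a chain of 1 nodes with single edges (A_1). Hence the type is A_1.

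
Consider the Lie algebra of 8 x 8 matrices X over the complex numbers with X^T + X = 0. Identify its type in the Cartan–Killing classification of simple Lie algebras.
This is so(8) with 8 even, which has dimension 8(8-1)/2 = 28 and rank 8/2 = 4. In the classification of classical Lie algebras, the orthogonal algebra so(2n) in an even number of variables has type D_n; here n = 4, so the Dynkin diagram is a chain of 2 nodes with a fork of two nodes at one end (D_4). Hence the type is D_4.

D_4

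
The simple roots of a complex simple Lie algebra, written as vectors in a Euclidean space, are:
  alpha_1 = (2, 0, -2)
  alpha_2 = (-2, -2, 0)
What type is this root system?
type A_2

Compute the Cartan integers a_ij = 2(alpha_i, alpha_j)/(alpha_j, alpha_j); the resulting 2x2 Cartan matrix is
[[2, -1], [-1, 2]].
All simple roots have the same length, so the diagram is simply laced. The associated Dynkin diagram is a chain of 2 nodes with single edges (A_2), so the type is A_2 (the algebra sl(3)).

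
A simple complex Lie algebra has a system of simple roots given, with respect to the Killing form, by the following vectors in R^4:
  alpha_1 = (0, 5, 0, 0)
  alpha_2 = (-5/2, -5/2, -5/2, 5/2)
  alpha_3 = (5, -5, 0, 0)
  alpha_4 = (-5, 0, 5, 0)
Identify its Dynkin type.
F_4

Compute the Cartan integers a_ij = 2(alpha_i, alpha_j)/(alpha_j, alpha_j); the resulting 4x4 Cartan matrix is
[[2, -1, -1, 0], [-1, 2, 0, 0], [-2, 0, 2, -1], [0, 0, -1, 2]].
The roots have two lengths (squared-length ratio 2:1); the short ones are alpha_{1,2}. The associated Dynkin diagram is a chain of 4 nodes with a double edge between the middle two (F_4), so the type is F_4.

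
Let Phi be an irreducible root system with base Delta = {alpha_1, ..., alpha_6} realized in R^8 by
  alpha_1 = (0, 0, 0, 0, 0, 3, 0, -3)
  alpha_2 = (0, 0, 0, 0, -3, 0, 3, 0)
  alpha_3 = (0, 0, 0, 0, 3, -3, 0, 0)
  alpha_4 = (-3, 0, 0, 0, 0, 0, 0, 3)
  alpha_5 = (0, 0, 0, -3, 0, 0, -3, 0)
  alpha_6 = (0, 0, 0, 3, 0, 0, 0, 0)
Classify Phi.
Compute the Cartan integers a_ij = 2(alpha_i, alpha_j)/(alpha_j, alpha_j); the resulting 6x6 Cartan matrix is
[[2, 0, -1, -1, 0, 0], [0, 2, -1, 0, -1, 0], [-1, -1, 2, 0, 0, 0], [-1, 0, 0, 2, 0, 0], [0, -1, 0, 0, 2, -2], [0, 0, 0, 0, -1, 2]].
The roots have two lengths (squared-length ratio 2:1); the short ones are alpha_{6}. The associated Dynkin diagram is a chain of 6 nodes with a double edge at one end; the terminal node there is the unique short simple root (B_6), so the type is B_6 (the algebra so(13)).

B_6 (so(13))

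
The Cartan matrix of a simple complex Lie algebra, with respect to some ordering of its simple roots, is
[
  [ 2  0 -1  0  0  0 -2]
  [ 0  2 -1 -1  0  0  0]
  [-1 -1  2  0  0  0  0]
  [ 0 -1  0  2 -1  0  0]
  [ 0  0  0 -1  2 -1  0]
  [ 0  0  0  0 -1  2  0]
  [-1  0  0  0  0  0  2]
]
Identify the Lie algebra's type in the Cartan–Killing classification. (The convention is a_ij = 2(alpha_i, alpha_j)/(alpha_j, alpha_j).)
The matrix has rank 7 with 2's on the diagonal. Reading the off-diagonal entries as Dynkin edges (a single edge where a_ij = a_ji = -1; a double or triple edge where a_ij * a_ji = 2 or 3), the diagram is a chain of 7 nodes with a double edge at one end; the terminal node there is the unique short simple root (B_7). One simple-root ordering that puts it in standard form is (alpha_6, alpha_5, alpha_4, alpha_2, alpha_3, alpha_1, alpha_7). So the algebra is type B_7, i.e. so(15).

B7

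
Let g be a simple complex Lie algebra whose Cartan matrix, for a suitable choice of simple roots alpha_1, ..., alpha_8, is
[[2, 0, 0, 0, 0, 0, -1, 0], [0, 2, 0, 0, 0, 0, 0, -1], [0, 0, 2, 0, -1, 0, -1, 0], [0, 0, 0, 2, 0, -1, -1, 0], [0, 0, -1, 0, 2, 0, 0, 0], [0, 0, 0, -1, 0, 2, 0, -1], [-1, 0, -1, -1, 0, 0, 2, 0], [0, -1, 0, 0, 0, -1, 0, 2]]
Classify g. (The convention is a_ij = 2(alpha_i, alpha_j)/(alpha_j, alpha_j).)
type E_8

The matrix has rank 8 with 2's on the diagonal. Reading the off-diagonal entries as Dynkin edges (a single edge where a_ij = a_ji = -1; a double or triple edge where a_ij * a_ji = 2 or 3), the diagram is a chain of 7 nodes with one extra node attached to the third node from one end (E_8). One simple-root ordering that puts it in standard form is (alpha_5, alpha_1, alpha_3, alpha_7, alpha_4, alpha_6, alpha_8, alpha_2). So the algebra is type E_8.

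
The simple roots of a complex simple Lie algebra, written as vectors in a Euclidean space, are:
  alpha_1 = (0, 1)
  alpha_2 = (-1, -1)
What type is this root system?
B2

Compute the Cartan integers a_ij = 2(alpha_i, alpha_j)/(alpha_j, alpha_j); the resulting 2x2 Cartan matrix is
[[2, -1], [-2, 2]].
The roots have two lengths (squared-length ratio 2:1); the short ones are alpha_{1}. The associated Dynkin diagram is a chain of 2 nodes with a double edge at one end; the terminal node there is the unique short simple root (B_2), so the type is B_2 (the algebra so(5)).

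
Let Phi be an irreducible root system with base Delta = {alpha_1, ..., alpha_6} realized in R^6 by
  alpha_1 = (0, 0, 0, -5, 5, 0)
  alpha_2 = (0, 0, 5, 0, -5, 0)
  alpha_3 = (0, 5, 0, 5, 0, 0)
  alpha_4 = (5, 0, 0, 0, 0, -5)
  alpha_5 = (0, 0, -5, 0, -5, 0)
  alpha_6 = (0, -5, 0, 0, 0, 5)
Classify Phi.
D_6 (so(12))

Compute the Cartan integers a_ij = 2(alpha_i, alpha_j)/(alpha_j, alpha_j); the resulting 6x6 Cartan matrix is
[[2, -1, -1, 0, -1, 0], [-1, 2, 0, 0, 0, 0], [-1, 0, 2, 0, 0, -1], [0, 0, 0, 2, 0, -1], [-1, 0, 0, 0, 2, 0], [0, 0, -1, -1, 0, 2]].
All simple roots have the same length, so the diagram is simply laced. The associated Dynkin diagram is a chain of 4 nodes with a fork of two nodes at one end (D_6), so the type is D_6 (the algebra so(12)).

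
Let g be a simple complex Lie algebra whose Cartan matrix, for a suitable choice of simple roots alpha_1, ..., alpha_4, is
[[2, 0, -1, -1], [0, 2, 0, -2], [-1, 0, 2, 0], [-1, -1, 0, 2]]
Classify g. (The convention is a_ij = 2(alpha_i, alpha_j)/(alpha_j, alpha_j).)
type C_4

The matrix has rank 4 with 2's on the diagonal. Reading the off-diagonal entries as Dynkin edges (a single edge where a_ij = a_ji = -1; a double or triple edge where a_ij * a_ji = 2 or 3), the diagram is a chain of 4 nodes with a double edge at one end; the terminal node there is the unique long simple root (C_4). One simple-root ordering that puts it in standard form is (alpha_3, alpha_1, alpha_4, alpha_2). So the algebra is type C_4, i.e. sp(8).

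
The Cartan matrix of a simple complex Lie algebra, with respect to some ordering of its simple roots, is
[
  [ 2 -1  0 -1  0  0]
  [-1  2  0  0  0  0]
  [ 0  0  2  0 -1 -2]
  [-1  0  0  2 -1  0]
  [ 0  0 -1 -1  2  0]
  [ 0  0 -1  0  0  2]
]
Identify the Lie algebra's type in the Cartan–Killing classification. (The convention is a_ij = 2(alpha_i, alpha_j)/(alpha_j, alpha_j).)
B_6

The matrix has rank 6 with 2's on the diagonal. Reading the off-diagonal entries as Dynkin edges (a single edge where a_ij = a_ji = -1; a double or triple edge where a_ij * a_ji = 2 or 3), the diagram is a chain of 6 nodes with a double edge at one end; the terminal node there is the unique short simple root (B_6). One simple-root ordering that puts it in standard form is (alpha_2, alpha_1, alpha_4, alpha_5, alpha_3, alpha_6). So the algebra is type B_6, i.e. so(13).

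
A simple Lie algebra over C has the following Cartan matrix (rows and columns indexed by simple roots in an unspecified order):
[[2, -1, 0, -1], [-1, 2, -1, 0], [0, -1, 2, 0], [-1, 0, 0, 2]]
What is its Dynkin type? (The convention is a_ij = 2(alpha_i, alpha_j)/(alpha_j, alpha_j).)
A_4

The matrix has rank 4 with 2's on the diagonal. Reading the off-diagonal entries as Dynkin edges (a single edge where a_ij = a_ji = -1; a double or triple edge where a_ij * a_ji = 2 or 3), the diagram is a chain of 4 nodes with single edges (A_4). One simple-root ordering that puts it in standard form is (alpha_4, alpha_1, alpha_2, alpha_3). So the algebra is type A_4, i.e. sl(5).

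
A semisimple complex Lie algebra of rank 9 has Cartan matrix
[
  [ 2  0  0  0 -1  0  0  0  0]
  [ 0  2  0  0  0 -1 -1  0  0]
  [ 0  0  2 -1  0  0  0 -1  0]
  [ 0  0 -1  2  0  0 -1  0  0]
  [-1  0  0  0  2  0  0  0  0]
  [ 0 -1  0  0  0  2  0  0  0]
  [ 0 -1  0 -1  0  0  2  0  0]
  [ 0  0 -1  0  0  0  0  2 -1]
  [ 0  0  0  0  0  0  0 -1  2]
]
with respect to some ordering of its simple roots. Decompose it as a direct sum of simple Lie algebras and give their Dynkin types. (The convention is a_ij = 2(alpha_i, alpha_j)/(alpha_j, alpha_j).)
type A_2 + type A_7

The diagram associated to this matrix has two connected components: the simple roots {alpha_1, alpha_5} form a chain of 2 nodes with single edges (A_2), and {alpha_2, alpha_3, alpha_4, alpha_6, alpha_7, alpha_8, alpha_9} form a chain of 7 nodes with single edges (A_7). A semisimple Lie algebra decomposes uniquely as the direct sum of simple ideals, one per connected component of its Dynkin diagram, so g ≅ A_2 ⊕ A_7 (dimension 8 + 63 = 71).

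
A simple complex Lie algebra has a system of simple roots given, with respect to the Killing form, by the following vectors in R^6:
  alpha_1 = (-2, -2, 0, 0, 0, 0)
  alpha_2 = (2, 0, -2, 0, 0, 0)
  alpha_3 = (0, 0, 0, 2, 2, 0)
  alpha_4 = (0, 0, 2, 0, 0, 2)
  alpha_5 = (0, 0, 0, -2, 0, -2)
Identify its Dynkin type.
Compute the Cartan integers a_ij = 2(alpha_i, alpha_j)/(alpha_j, alpha_j); the resulting 5x5 Cartan matrix is
[[2, -1, 0, 0, 0], [-1, 2, 0, -1, 0], [0, 0, 2, 0, -1], [0, -1, 0, 2, -1], [0, 0, -1, -1, 2]].
All simple roots have the same length, so the diagram is simply laced. The associated Dynkin diagram is a chain of 5 nodes with single edges (A_5), so the type is A_5 (the algebra sl(6)).

A_5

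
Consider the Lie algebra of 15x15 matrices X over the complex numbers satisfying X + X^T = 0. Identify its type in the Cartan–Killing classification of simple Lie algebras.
This is so(15) with 15 odd, which has dimension 15(15-1)/2 = 105 and rank (15-1)/2 = 7. In the classification of classical Lie algebras, the orthogonal algebra so(2n+1) in an odd number of variables has type B_n; here n = 7, so the Dynkin diagram is a chain of 7 nodes with a double edge at one end; the terminal node there is the unique short simple root (B_7). Hence the type is B_7.

type B_7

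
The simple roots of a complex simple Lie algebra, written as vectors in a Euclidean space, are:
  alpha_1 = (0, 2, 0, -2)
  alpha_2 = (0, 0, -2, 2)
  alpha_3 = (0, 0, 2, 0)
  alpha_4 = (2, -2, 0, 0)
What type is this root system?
Compute the Cartan integers a_ij = 2(alpha_i, alpha_j)/(alpha_j, alpha_j); the resulting 4x4 Cartan matrix is
[[2, -1, 0, -1], [-1, 2, -2, 0], [0, -1, 2, 0], [-1, 0, 0, 2]].
The roots have two lengths (squared-length ratio 2:1); the short ones are alpha_{3}. The associated Dynkin diagram is a chain of 4 nodes with a double edge at one end; the terminal node there is the unique short simple root (B_4), so the type is B_4 (the algebra so(9)).

type B_4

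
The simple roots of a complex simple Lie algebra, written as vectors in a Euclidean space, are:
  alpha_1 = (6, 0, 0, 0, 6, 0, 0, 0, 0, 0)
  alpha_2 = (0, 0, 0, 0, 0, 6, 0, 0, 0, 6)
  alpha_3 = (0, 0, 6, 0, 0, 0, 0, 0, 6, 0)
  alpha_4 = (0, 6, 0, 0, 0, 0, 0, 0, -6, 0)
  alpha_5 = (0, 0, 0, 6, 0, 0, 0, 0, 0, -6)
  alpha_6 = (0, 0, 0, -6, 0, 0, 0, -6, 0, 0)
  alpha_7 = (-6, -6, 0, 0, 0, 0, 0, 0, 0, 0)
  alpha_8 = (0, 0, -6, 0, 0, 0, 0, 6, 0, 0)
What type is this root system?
A_8 (sl(9))

Compute the Cartan integers a_ij = 2(alpha_i, alpha_j)/(alpha_j, alpha_j); the resulting 8x8 Cartan matrix is
[[2, 0, 0, 0, 0, 0, -1, 0], [0, 2, 0, 0, -1, 0, 0, 0], [0, 0, 2, -1, 0, 0, 0, -1], [0, 0, -1, 2, 0, 0, -1, 0], [0, -1, 0, 0, 2, -1, 0, 0], [0, 0, 0, 0, -1, 2, 0, -1], [-1, 0, 0, -1, 0, 0, 2, 0], [0, 0, -1, 0, 0, -1, 0, 2]].
All simple roots have the same length, so the diagram is simply laced. The associated Dynkin diagram is a chain of 8 nodes with single edges (A_8), so the type is A_8 (the algebra sl(9)).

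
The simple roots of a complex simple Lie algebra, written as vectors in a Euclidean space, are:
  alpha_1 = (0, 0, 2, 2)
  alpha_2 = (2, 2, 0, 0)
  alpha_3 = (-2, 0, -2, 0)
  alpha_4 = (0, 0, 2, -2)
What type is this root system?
type D_4

Compute the Cartan integers a_ij = 2(alpha_i, alpha_j)/(alpha_j, alpha_j); the resulting 4x4 Cartan matrix is
[[2, 0, -1, 0], [0, 2, -1, 0], [-1, -1, 2, -1], [0, 0, -1, 2]].
All simple roots have the same length, so the diagram is simply laced. The associated Dynkin diagram is a chain of 2 nodes with a fork of two nodes at one end (D_4), so the type is D_4 (the algebra so(8)).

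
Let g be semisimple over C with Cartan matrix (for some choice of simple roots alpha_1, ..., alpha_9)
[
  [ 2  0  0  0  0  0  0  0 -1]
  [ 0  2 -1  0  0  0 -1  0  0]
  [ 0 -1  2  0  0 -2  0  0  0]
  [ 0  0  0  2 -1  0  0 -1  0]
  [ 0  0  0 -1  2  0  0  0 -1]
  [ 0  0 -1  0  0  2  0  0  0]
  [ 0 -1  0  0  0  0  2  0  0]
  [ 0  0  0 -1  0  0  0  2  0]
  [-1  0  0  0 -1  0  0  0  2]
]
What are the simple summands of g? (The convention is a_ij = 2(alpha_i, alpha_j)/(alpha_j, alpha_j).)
The diagram associated to this matrix has two connected components: the simple roots {alpha_1, alpha_4, alpha_5, alpha_8, alpha_9} form a chain of 5 nodes with single edges (A_5), and {alpha_2, alpha_3, alpha_6, alpha_7} form a chain of 4 nodes with a double edge at one end; the terminal node there is the unique short simple root (B_4). A semisimple Lie algebra decomposes uniquely as the direct sum of simple ideals, one per connected component of its Dynkin diagram, so g ≅ A_5 ⊕ B_4 (dimension 35 + 36 = 71).

A_5 ⊕ B_4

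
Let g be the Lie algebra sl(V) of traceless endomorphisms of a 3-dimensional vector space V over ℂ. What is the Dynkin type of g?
A2

This is sl(3), which has dimension 3^2 - 1 = 8 and rank 3 - 1 = 2 (a Cartan subalgebra is the diagonal traceless matrices). In the classification of classical Lie algebras, the special linear algebra sl(n+1) has type A_n; here n = 2, so the Dynkin diagram is a chain of 2 nodes with single edges (A_2). Hence the type is A_2.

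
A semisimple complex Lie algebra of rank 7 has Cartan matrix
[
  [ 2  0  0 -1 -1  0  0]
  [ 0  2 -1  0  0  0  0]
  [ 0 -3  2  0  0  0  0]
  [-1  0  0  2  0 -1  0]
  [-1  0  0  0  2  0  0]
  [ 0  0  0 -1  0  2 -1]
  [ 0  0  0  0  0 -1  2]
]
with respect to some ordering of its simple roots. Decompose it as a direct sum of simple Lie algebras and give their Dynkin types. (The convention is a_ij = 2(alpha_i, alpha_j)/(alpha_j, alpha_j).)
The diagram associated to this matrix has two connected components: the simple roots {alpha_1, alpha_4, alpha_5, alpha_6, alpha_7} form a chain of 5 nodes with single edges (A_5), and {alpha_2, alpha_3} form two nodes joined by a triple edge (G_2). A semisimple Lie algebra decomposes uniquely as the direct sum of simple ideals, one per connected component of its Dynkin diagram, so g ≅ A_5 ⊕ G_2 (dimension 35 + 14 = 49).

type A_5 ⊕ type G_2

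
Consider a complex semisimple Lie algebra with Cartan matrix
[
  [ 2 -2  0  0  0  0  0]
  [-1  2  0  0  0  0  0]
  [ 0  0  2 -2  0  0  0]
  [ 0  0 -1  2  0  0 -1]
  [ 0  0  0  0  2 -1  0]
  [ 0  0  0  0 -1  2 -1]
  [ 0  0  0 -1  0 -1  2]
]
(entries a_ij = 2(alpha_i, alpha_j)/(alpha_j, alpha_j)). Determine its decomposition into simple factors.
The diagram associated to this matrix has two connected components: the simple roots {alpha_1, alpha_2} form a chain of 2 nodes with a double edge at one end; the terminal node there is the unique short simple root (B_2), and {alpha_3, alpha_4, alpha_5, alpha_6, alpha_7} form a chain of 5 nodes with a double edge at one end; the terminal node there is the unique long simple root (C_5). A semisimple Lie algebra decomposes uniquely as the direct sum of simple ideals, one per connected component of its Dynkin diagram, so g ≅ B_2 ⊕ C_5 (dimension 10 + 55 = 65).

type B_2 + type C_5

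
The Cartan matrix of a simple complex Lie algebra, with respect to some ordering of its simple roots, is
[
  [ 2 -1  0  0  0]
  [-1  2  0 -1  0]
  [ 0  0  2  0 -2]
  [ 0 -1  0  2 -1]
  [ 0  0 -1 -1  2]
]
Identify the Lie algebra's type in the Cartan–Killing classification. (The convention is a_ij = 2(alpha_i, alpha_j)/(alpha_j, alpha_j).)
The matrix has rank 5 with 2's on the diagonal. Reading the off-diagonal entries as Dynkin edges (a single edge where a_ij = a_ji = -1; a double or triple edge where a_ij * a_ji = 2 or 3), the diagram is a chain of 5 nodes with a double edge at one end; the terminal node there is the unique long simple root (C_5). One simple-root ordering that puts it in standard form is (alpha_1, alpha_2, alpha_4, alpha_5, alpha_3). So the algebra is type C_5, i.e. sp(10).

C_5 (sp(10))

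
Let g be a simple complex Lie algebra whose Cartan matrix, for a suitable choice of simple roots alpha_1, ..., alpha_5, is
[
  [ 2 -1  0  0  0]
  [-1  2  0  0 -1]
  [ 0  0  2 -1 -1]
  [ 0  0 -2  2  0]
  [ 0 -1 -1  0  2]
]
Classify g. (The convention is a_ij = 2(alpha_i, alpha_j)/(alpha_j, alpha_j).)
C_5

The matrix has rank 5 with 2's on the diagonal. Reading the off-diagonal entries as Dynkin edges (a single edge where a_ij = a_ji = -1; a double or triple edge where a_ij * a_ji = 2 or 3), the diagram is a chain of 5 nodes with a double edge at one end; the terminal node there is the unique long simple root (C_5). One simple-root ordering that puts it in standard form is (alpha_1, alpha_2, alpha_5, alpha_3, alpha_4). So the algebra is type C_5, i.e. sp(10).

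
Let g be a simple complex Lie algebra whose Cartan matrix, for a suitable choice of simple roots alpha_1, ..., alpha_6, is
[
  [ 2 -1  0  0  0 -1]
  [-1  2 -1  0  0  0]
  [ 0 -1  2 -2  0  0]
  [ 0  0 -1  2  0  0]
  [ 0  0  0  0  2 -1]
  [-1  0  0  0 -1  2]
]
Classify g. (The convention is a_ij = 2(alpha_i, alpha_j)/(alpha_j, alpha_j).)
The matrix has rank 6 with 2's on the diagonal. Reading the off-diagonal entries as Dynkin edges (a single edge where a_ij = a_ji = -1; a double or triple edge where a_ij * a_ji = 2 or 3), the diagram is a chain of 6 nodes with a double edge at one end; the terminal node there is the unique short simple root (B_6). One simple-root ordering that puts it in standard form is (alpha_5, alpha_6, alpha_1, alpha_2, alpha_3, alpha_4). So the algebra is type B_6, i.e. so(13).

B6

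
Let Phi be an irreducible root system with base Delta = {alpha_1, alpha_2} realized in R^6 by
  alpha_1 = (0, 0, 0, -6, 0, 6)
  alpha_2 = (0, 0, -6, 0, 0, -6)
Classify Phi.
Compute the Cartan integers a_ij = 2(alpha_i, alpha_j)/(alpha_j, alpha_j); the resulting 2x2 Cartan matrix is
[[2, -1], [-1, 2]].
All simple roots have the same length, so the diagram is simply laced. The associated Dynkin diagram is a chain of 2 nodes with single edges (A_2), so the type is A_2 (the algebra sl(3)).

type A_2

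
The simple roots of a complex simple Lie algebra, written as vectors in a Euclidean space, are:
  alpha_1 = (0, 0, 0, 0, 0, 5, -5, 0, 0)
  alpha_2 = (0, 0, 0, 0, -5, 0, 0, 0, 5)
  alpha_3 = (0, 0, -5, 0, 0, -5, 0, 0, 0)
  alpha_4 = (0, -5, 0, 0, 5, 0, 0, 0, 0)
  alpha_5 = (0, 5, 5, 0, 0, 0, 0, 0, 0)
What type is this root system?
Compute the Cartan integers a_ij = 2(alpha_i, alpha_j)/(alpha_j, alpha_j); the resulting 5x5 Cartan matrix is
[[2, 0, -1, 0, 0], [0, 2, 0, -1, 0], [-1, 0, 2, 0, -1], [0, -1, 0, 2, -1], [0, 0, -1, -1, 2]].
All simple roots have the same length, so the diagram is simply laced. The associated Dynkin diagram is a chain of 5 nodes with single edges (A_5), so the type is A_5 (the algebra sl(6)).

A_5 (sl(6))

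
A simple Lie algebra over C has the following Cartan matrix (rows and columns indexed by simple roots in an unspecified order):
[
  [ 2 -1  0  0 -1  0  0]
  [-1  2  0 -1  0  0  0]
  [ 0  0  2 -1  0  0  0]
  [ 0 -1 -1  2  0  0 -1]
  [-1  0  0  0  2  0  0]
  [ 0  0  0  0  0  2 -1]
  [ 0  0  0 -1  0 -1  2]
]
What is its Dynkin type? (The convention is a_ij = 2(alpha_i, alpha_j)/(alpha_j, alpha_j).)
type E_7

The matrix has rank 7 with 2's on the diagonal. Reading the off-diagonal entries as Dynkin edges (a single edge where a_ij = a_ji = -1; a double or triple edge where a_ij * a_ji = 2 or 3), the diagram is a chain of 6 nodes with one extra node attached to the third node from one end (E_7). One simple-root ordering that puts it in standard form is (alpha_6, alpha_3, alpha_7, alpha_4, alpha_2, alpha_1, alpha_5). So the algebra is type E_7.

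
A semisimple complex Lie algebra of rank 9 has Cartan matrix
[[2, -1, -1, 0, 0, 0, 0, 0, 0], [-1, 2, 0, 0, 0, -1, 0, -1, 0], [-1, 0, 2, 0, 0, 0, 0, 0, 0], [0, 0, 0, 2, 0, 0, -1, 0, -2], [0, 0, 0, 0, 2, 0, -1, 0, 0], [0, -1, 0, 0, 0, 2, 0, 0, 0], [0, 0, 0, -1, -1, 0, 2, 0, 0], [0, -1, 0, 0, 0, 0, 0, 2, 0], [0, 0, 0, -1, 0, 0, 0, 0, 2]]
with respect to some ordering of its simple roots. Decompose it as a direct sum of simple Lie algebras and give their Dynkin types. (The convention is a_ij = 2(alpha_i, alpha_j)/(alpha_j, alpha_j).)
type B_4 + type D_5

The diagram associated to this matrix has two connected components: the simple roots {alpha_4, alpha_5, alpha_7, alpha_9} form a chain of 4 nodes with a double edge at one end; the terminal node there is the unique short simple root (B_4), and {alpha_1, alpha_2, alpha_3, alpha_6, alpha_8} form a chain of 3 nodes with a fork of two nodes at one end (D_5). A semisimple Lie algebra decomposes uniquely as the direct sum of simple ideals, one per connected component of its Dynkin diagram, so g ≅ B_4 ⊕ D_5 (dimension 36 + 45 = 81).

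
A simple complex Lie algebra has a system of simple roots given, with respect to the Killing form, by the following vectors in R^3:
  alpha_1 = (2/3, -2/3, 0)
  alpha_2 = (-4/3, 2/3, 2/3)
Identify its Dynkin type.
G2

Compute the Cartan integers a_ij = 2(alpha_i, alpha_j)/(alpha_j, alpha_j); the resulting 2x2 Cartan matrix is
[[2, -1], [-3, 2]].
The roots have two lengths (squared-length ratio 3:1); the short ones are alpha_{1}. The associated Dynkin diagram is two nodes joined by a triple edge (G_2), so the type is G_2.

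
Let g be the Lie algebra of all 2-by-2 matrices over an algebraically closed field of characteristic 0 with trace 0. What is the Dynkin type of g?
A_1

This is sl(2), which has dimension 2^2 - 1 = 3 and rank 2 - 1 = 1 (a Cartan subalgebra is the diagonal traceless matrices). In the classification of classical Lie algebras, the special linear algebra sl(n+1) has type A_n; here n = 1, so the Dynkin diagram is a chain of 1 nodes with single edges (A_1). Hence the type is A_1.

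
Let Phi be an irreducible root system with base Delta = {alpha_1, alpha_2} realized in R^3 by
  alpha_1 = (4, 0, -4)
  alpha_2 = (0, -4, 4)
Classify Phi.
Compute the Cartan integers a_ij = 2(alpha_i, alpha_j)/(alpha_j, alpha_j); the resulting 2x2 Cartan matrix is
[[2, -1], [-1, 2]].
All simple roots have the same length, so the diagram is simply laced. The associated Dynkin diagram is a chain of 2 nodes with single edges (A_2), so the type is A_2 (the algebra sl(3)).

A_2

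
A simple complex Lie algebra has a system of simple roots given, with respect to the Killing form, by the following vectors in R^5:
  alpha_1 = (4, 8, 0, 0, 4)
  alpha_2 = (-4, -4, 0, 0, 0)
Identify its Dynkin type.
Compute the Cartan integers a_ij = 2(alpha_i, alpha_j)/(alpha_j, alpha_j); the resulting 2x2 Cartan matrix is
[[2, -3], [-1, 2]].
The roots have two lengths (squared-length ratio 3:1); the short ones are alpha_{2}. The associated Dynkin diagram is two nodes joined by a triple edge (G_2), so the type is G_2.

G2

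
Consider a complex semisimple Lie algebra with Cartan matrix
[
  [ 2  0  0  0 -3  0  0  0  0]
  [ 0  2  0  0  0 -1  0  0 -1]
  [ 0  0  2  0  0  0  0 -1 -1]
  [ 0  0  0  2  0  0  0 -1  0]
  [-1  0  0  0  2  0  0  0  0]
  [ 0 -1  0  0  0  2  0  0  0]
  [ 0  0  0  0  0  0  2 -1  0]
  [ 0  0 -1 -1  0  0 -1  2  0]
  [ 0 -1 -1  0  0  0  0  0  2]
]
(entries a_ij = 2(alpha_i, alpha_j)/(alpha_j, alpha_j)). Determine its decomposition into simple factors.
The diagram associated to this matrix has two connected components: the simple roots {alpha_2, alpha_3, alpha_4, alpha_6, alpha_7, alpha_8, alpha_9} form a chain of 5 nodes with a fork of two nodes at one end (D_7), and {alpha_1, alpha_5} form two nodes joined by a triple edge (G_2). A semisimple Lie algebra decomposes uniquely as the direct sum of simple ideals, one per connected component of its Dynkin diagram, so g ≅ D_7 ⊕ G_2 (dimension 91 + 14 = 105).

D_7 (so(14)) + G_2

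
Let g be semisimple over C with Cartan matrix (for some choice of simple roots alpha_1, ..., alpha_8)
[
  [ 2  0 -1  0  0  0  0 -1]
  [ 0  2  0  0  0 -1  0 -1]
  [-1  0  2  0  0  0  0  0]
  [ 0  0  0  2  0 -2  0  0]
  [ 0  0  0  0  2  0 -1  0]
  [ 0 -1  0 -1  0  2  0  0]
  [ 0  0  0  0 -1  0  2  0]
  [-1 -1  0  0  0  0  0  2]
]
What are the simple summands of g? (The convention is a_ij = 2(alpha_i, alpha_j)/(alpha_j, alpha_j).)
type A_2 + type C_6

The diagram associated to this matrix has two connected components: the simple roots {alpha_5, alpha_7} form a chain of 2 nodes with single edges (A_2), and {alpha_1, alpha_2, alpha_3, alpha_4, alpha_6, alpha_8} form a chain of 6 nodes with a double edge at one end; the terminal node there is the unique long simple root (C_6). A semisimple Lie algebra decomposes uniquely as the direct sum of simple ideals, one per connected component of its Dynkin diagram, so g ≅ A_2 ⊕ C_6 (dimension 8 + 78 = 86).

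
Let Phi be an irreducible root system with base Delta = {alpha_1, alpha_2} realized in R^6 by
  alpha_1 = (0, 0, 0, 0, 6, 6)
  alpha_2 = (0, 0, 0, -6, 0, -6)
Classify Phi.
A_2 (sl(3))

Compute the Cartan integers a_ij = 2(alpha_i, alpha_j)/(alpha_j, alpha_j); the resulting 2x2 Cartan matrix is
[[2, -1], [-1, 2]].
All simple roots have the same length, so the diagram is simply laced. The associated Dynkin diagram is a chain of 2 nodes with single edges (A_2), so the type is A_2 (the algebra sl(3)).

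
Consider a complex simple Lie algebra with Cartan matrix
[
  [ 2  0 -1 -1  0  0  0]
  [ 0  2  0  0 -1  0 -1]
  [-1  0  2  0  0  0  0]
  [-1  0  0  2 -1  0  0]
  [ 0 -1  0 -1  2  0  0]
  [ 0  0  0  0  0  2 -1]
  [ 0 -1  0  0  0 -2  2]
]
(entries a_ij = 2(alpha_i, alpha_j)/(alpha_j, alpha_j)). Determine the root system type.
B7

The matrix has rank 7 with 2's on the diagonal. Reading the off-diagonal entries as Dynkin edges (a single edge where a_ij = a_ji = -1; a double or triple edge where a_ij * a_ji = 2 or 3), the diagram is a chain of 7 nodes with a double edge at one end; the terminal node there is the unique short simple root (B_7). One simple-root ordering that puts it in standard form is (alpha_3, alpha_1, alpha_4, alpha_5, alpha_2, alpha_7, alpha_6). So the algebra is type B_7, i.e. so(15).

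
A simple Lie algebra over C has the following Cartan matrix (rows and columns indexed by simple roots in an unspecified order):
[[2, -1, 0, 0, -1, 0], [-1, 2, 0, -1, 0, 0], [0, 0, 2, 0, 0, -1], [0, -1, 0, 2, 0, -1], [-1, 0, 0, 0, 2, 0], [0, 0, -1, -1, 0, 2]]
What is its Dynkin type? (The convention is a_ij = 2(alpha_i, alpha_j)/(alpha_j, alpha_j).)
A_6

The matrix has rank 6 with 2's on the diagonal. Reading the off-diagonal entries as Dynkin edges (a single edge where a_ij = a_ji = -1; a double or triple edge where a_ij * a_ji = 2 or 3), the diagram is a chain of 6 nodes with single edges (A_6). One simple-root ordering that puts it in standard form is (alpha_3, alpha_6, alpha_4, alpha_2, alpha_1, alpha_5). So the algebra is type A_6, i.e. sl(7).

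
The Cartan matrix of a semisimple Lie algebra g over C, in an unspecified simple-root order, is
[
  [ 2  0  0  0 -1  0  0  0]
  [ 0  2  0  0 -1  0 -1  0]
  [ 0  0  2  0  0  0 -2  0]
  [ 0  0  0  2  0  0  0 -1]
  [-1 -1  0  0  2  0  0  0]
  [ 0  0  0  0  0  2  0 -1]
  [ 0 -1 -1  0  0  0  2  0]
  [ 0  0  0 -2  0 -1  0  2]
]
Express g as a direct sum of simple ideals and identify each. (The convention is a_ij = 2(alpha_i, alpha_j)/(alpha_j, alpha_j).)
B_3 + C_5

The diagram associated to this matrix has two connected components: the simple roots {alpha_4, alpha_6, alpha_8} form a chain of 3 nodes with a double edge at one end; the terminal node there is the unique short simple root (B_3), and {alpha_1, alpha_2, alpha_3, alpha_5, alpha_7} form a chain of 5 nodes with a double edge at one end; the terminal node there is the unique long simple root (C_5). A semisimple Lie algebra decomposes uniquely as the direct sum of simple ideals, one per connected component of its Dynkin diagram, so g ≅ B_3 ⊕ C_5 (dimension 21 + 55 = 76).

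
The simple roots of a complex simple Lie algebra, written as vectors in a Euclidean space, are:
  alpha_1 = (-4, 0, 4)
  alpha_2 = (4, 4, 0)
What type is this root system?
Compute the Cartan integers a_ij = 2(alpha_i, alpha_j)/(alpha_j, alpha_j); the resulting 2x2 Cartan matrix is
[[2, -1], [-1, 2]].
All simple roots have the same length, so the diagram is simply laced. The associated Dynkin diagram is a chain of 2 nodes with single edges (A_2), so the type is A_2 (the algebra sl(3)).

A_2 (sl(3))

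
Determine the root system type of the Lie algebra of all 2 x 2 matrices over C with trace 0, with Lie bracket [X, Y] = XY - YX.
type A_1

This is sl(2), which has dimension 2^2 - 1 = 3 and rank 2 - 1 = 1 (a Cartan subalgebra is the diagonal traceless matrices). In the classification of classical Lie algebras, the special linear algebra sl(n+1) has type A_n; here n = 1, so the Dynkin diagram is a chain of 1 nodes with single edges (A_1). Hence the type is A_1.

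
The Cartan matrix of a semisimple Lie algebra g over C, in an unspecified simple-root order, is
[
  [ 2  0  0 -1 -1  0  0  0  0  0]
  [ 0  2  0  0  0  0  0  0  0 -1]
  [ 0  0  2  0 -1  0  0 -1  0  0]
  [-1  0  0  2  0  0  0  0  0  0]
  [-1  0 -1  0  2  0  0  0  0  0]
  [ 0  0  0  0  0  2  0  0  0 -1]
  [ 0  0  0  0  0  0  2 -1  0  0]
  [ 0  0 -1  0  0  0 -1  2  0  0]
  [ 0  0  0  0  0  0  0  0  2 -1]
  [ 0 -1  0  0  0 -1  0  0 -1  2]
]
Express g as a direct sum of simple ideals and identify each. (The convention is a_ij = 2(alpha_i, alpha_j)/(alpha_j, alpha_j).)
The diagram associated to this matrix has two connected components: the simple roots {alpha_1, alpha_3, alpha_4, alpha_5, alpha_7, alpha_8} form a chain of 6 nodes with single edges (A_6), and {alpha_2, alpha_6, alpha_9, alpha_10} form a chain of 2 nodes with a fork of two nodes at one end (D_4). A semisimple Lie algebra decomposes uniquely as the direct sum of simple ideals, one per connected component of its Dynkin diagram, so g ≅ A_6 ⊕ D_4 (dimension 48 + 28 = 76).

type A_6 + type D_4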